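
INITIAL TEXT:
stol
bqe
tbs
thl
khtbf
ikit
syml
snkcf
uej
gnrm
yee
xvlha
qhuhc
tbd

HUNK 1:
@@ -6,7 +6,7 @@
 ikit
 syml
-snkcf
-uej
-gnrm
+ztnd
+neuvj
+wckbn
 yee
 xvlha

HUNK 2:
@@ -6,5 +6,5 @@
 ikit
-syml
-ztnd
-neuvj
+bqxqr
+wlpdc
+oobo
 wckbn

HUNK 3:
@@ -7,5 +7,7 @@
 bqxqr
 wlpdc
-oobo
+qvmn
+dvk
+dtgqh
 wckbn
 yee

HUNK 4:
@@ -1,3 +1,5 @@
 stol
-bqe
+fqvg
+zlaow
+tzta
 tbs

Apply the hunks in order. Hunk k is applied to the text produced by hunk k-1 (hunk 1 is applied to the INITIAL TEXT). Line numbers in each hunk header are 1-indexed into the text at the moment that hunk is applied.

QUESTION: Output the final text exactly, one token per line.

Answer: stol
fqvg
zlaow
tzta
tbs
thl
khtbf
ikit
bqxqr
wlpdc
qvmn
dvk
dtgqh
wckbn
yee
xvlha
qhuhc
tbd

Derivation:
Hunk 1: at line 6 remove [snkcf,uej,gnrm] add [ztnd,neuvj,wckbn] -> 14 lines: stol bqe tbs thl khtbf ikit syml ztnd neuvj wckbn yee xvlha qhuhc tbd
Hunk 2: at line 6 remove [syml,ztnd,neuvj] add [bqxqr,wlpdc,oobo] -> 14 lines: stol bqe tbs thl khtbf ikit bqxqr wlpdc oobo wckbn yee xvlha qhuhc tbd
Hunk 3: at line 7 remove [oobo] add [qvmn,dvk,dtgqh] -> 16 lines: stol bqe tbs thl khtbf ikit bqxqr wlpdc qvmn dvk dtgqh wckbn yee xvlha qhuhc tbd
Hunk 4: at line 1 remove [bqe] add [fqvg,zlaow,tzta] -> 18 lines: stol fqvg zlaow tzta tbs thl khtbf ikit bqxqr wlpdc qvmn dvk dtgqh wckbn yee xvlha qhuhc tbd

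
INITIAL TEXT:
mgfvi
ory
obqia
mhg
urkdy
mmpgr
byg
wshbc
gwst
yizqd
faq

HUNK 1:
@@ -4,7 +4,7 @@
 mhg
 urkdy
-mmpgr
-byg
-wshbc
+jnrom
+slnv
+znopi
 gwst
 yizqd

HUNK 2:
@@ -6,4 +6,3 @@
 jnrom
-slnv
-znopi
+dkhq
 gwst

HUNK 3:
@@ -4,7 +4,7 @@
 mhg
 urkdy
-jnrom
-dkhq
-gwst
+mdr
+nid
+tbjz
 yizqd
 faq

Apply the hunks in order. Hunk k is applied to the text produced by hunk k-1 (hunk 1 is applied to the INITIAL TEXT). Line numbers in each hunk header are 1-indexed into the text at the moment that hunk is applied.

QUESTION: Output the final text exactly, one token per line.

Answer: mgfvi
ory
obqia
mhg
urkdy
mdr
nid
tbjz
yizqd
faq

Derivation:
Hunk 1: at line 4 remove [mmpgr,byg,wshbc] add [jnrom,slnv,znopi] -> 11 lines: mgfvi ory obqia mhg urkdy jnrom slnv znopi gwst yizqd faq
Hunk 2: at line 6 remove [slnv,znopi] add [dkhq] -> 10 lines: mgfvi ory obqia mhg urkdy jnrom dkhq gwst yizqd faq
Hunk 3: at line 4 remove [jnrom,dkhq,gwst] add [mdr,nid,tbjz] -> 10 lines: mgfvi ory obqia mhg urkdy mdr nid tbjz yizqd faq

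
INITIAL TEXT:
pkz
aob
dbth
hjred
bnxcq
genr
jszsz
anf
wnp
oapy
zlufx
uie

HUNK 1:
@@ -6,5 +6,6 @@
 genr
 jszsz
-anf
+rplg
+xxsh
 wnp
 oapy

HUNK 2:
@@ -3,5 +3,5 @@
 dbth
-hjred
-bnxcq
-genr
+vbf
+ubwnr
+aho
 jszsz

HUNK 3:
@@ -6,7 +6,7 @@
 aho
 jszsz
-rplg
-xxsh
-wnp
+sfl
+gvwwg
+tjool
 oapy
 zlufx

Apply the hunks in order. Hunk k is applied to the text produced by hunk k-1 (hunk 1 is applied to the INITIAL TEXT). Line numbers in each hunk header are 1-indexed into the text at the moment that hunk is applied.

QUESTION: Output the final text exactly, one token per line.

Answer: pkz
aob
dbth
vbf
ubwnr
aho
jszsz
sfl
gvwwg
tjool
oapy
zlufx
uie

Derivation:
Hunk 1: at line 6 remove [anf] add [rplg,xxsh] -> 13 lines: pkz aob dbth hjred bnxcq genr jszsz rplg xxsh wnp oapy zlufx uie
Hunk 2: at line 3 remove [hjred,bnxcq,genr] add [vbf,ubwnr,aho] -> 13 lines: pkz aob dbth vbf ubwnr aho jszsz rplg xxsh wnp oapy zlufx uie
Hunk 3: at line 6 remove [rplg,xxsh,wnp] add [sfl,gvwwg,tjool] -> 13 lines: pkz aob dbth vbf ubwnr aho jszsz sfl gvwwg tjool oapy zlufx uie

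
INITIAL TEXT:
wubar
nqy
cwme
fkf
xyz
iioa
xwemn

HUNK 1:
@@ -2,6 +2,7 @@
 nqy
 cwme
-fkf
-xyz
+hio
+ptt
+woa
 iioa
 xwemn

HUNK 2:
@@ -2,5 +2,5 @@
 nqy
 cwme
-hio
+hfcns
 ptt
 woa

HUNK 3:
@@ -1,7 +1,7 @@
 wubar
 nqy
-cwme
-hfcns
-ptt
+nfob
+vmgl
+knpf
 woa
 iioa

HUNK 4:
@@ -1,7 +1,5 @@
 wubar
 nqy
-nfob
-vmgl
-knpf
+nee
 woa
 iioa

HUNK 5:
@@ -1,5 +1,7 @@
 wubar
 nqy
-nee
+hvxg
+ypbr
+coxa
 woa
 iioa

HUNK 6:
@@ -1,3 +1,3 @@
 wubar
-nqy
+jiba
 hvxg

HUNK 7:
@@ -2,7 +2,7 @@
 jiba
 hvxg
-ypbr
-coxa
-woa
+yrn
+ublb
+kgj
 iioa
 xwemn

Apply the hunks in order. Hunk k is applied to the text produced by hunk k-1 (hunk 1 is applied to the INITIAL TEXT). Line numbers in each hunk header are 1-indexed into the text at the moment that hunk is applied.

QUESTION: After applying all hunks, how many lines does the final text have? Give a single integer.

Hunk 1: at line 2 remove [fkf,xyz] add [hio,ptt,woa] -> 8 lines: wubar nqy cwme hio ptt woa iioa xwemn
Hunk 2: at line 2 remove [hio] add [hfcns] -> 8 lines: wubar nqy cwme hfcns ptt woa iioa xwemn
Hunk 3: at line 1 remove [cwme,hfcns,ptt] add [nfob,vmgl,knpf] -> 8 lines: wubar nqy nfob vmgl knpf woa iioa xwemn
Hunk 4: at line 1 remove [nfob,vmgl,knpf] add [nee] -> 6 lines: wubar nqy nee woa iioa xwemn
Hunk 5: at line 1 remove [nee] add [hvxg,ypbr,coxa] -> 8 lines: wubar nqy hvxg ypbr coxa woa iioa xwemn
Hunk 6: at line 1 remove [nqy] add [jiba] -> 8 lines: wubar jiba hvxg ypbr coxa woa iioa xwemn
Hunk 7: at line 2 remove [ypbr,coxa,woa] add [yrn,ublb,kgj] -> 8 lines: wubar jiba hvxg yrn ublb kgj iioa xwemn
Final line count: 8

Answer: 8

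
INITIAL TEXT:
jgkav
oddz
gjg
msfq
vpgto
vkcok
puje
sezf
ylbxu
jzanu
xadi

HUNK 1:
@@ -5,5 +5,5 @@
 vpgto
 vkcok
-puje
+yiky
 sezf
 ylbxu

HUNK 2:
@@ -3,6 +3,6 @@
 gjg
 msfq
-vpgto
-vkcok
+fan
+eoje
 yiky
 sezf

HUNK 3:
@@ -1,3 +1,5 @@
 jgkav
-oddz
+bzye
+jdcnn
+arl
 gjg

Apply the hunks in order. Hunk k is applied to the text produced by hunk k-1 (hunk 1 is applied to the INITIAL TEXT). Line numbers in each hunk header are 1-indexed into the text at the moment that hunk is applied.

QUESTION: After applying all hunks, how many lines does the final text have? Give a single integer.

Answer: 13

Derivation:
Hunk 1: at line 5 remove [puje] add [yiky] -> 11 lines: jgkav oddz gjg msfq vpgto vkcok yiky sezf ylbxu jzanu xadi
Hunk 2: at line 3 remove [vpgto,vkcok] add [fan,eoje] -> 11 lines: jgkav oddz gjg msfq fan eoje yiky sezf ylbxu jzanu xadi
Hunk 3: at line 1 remove [oddz] add [bzye,jdcnn,arl] -> 13 lines: jgkav bzye jdcnn arl gjg msfq fan eoje yiky sezf ylbxu jzanu xadi
Final line count: 13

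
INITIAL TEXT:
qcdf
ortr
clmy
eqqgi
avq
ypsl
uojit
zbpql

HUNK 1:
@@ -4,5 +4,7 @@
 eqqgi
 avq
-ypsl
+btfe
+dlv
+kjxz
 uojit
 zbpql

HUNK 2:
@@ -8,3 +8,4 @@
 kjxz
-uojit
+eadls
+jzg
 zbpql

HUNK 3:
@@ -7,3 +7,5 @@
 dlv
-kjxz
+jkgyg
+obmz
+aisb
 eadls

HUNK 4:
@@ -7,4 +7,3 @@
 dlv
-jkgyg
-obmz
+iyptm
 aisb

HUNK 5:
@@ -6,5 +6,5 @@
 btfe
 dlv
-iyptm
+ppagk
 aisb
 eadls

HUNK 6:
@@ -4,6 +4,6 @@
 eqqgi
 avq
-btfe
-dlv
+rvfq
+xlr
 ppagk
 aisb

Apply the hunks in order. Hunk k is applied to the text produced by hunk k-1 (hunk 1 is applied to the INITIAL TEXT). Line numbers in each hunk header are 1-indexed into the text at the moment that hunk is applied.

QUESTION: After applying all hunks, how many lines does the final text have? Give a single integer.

Hunk 1: at line 4 remove [ypsl] add [btfe,dlv,kjxz] -> 10 lines: qcdf ortr clmy eqqgi avq btfe dlv kjxz uojit zbpql
Hunk 2: at line 8 remove [uojit] add [eadls,jzg] -> 11 lines: qcdf ortr clmy eqqgi avq btfe dlv kjxz eadls jzg zbpql
Hunk 3: at line 7 remove [kjxz] add [jkgyg,obmz,aisb] -> 13 lines: qcdf ortr clmy eqqgi avq btfe dlv jkgyg obmz aisb eadls jzg zbpql
Hunk 4: at line 7 remove [jkgyg,obmz] add [iyptm] -> 12 lines: qcdf ortr clmy eqqgi avq btfe dlv iyptm aisb eadls jzg zbpql
Hunk 5: at line 6 remove [iyptm] add [ppagk] -> 12 lines: qcdf ortr clmy eqqgi avq btfe dlv ppagk aisb eadls jzg zbpql
Hunk 6: at line 4 remove [btfe,dlv] add [rvfq,xlr] -> 12 lines: qcdf ortr clmy eqqgi avq rvfq xlr ppagk aisb eadls jzg zbpql
Final line count: 12

Answer: 12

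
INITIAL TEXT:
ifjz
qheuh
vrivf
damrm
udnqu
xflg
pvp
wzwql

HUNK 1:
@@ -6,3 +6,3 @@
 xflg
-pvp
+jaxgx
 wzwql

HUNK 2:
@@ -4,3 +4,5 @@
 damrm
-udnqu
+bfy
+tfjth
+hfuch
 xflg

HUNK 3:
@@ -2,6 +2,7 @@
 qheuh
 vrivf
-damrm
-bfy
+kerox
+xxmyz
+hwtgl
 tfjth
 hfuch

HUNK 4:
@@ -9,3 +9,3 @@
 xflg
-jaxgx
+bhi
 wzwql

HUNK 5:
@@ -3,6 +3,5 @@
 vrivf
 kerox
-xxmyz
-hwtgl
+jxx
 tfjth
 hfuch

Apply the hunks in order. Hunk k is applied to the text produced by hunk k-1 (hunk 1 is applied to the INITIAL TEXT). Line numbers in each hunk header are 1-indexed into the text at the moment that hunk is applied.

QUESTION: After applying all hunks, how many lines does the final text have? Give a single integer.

Hunk 1: at line 6 remove [pvp] add [jaxgx] -> 8 lines: ifjz qheuh vrivf damrm udnqu xflg jaxgx wzwql
Hunk 2: at line 4 remove [udnqu] add [bfy,tfjth,hfuch] -> 10 lines: ifjz qheuh vrivf damrm bfy tfjth hfuch xflg jaxgx wzwql
Hunk 3: at line 2 remove [damrm,bfy] add [kerox,xxmyz,hwtgl] -> 11 lines: ifjz qheuh vrivf kerox xxmyz hwtgl tfjth hfuch xflg jaxgx wzwql
Hunk 4: at line 9 remove [jaxgx] add [bhi] -> 11 lines: ifjz qheuh vrivf kerox xxmyz hwtgl tfjth hfuch xflg bhi wzwql
Hunk 5: at line 3 remove [xxmyz,hwtgl] add [jxx] -> 10 lines: ifjz qheuh vrivf kerox jxx tfjth hfuch xflg bhi wzwql
Final line count: 10

Answer: 10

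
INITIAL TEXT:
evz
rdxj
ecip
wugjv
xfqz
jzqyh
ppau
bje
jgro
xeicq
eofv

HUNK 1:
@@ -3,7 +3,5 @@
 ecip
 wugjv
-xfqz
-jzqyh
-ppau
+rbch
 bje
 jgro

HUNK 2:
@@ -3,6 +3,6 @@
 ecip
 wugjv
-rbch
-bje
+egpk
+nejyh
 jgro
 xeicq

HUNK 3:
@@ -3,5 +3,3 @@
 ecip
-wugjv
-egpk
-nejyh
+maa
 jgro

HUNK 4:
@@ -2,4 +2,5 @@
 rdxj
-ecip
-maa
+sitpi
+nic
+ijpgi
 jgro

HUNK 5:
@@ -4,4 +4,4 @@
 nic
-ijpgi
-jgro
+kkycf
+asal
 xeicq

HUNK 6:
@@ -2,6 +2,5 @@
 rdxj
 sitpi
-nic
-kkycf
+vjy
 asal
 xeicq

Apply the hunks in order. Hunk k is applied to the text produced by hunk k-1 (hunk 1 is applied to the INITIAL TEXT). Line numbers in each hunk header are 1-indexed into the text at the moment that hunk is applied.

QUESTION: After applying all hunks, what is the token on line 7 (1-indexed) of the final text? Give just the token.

Answer: eofv

Derivation:
Hunk 1: at line 3 remove [xfqz,jzqyh,ppau] add [rbch] -> 9 lines: evz rdxj ecip wugjv rbch bje jgro xeicq eofv
Hunk 2: at line 3 remove [rbch,bje] add [egpk,nejyh] -> 9 lines: evz rdxj ecip wugjv egpk nejyh jgro xeicq eofv
Hunk 3: at line 3 remove [wugjv,egpk,nejyh] add [maa] -> 7 lines: evz rdxj ecip maa jgro xeicq eofv
Hunk 4: at line 2 remove [ecip,maa] add [sitpi,nic,ijpgi] -> 8 lines: evz rdxj sitpi nic ijpgi jgro xeicq eofv
Hunk 5: at line 4 remove [ijpgi,jgro] add [kkycf,asal] -> 8 lines: evz rdxj sitpi nic kkycf asal xeicq eofv
Hunk 6: at line 2 remove [nic,kkycf] add [vjy] -> 7 lines: evz rdxj sitpi vjy asal xeicq eofv
Final line 7: eofv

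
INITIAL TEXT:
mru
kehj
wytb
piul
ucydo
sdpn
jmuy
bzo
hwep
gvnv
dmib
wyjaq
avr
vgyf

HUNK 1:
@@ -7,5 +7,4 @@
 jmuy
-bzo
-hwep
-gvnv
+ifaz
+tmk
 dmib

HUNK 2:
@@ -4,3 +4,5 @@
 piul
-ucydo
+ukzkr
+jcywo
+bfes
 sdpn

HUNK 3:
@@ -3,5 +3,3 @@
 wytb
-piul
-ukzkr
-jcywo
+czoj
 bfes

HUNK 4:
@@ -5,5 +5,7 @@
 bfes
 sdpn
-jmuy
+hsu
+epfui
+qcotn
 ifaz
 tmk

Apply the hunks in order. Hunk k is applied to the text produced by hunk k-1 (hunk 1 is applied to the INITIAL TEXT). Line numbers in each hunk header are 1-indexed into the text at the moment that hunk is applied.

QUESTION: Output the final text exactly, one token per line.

Answer: mru
kehj
wytb
czoj
bfes
sdpn
hsu
epfui
qcotn
ifaz
tmk
dmib
wyjaq
avr
vgyf

Derivation:
Hunk 1: at line 7 remove [bzo,hwep,gvnv] add [ifaz,tmk] -> 13 lines: mru kehj wytb piul ucydo sdpn jmuy ifaz tmk dmib wyjaq avr vgyf
Hunk 2: at line 4 remove [ucydo] add [ukzkr,jcywo,bfes] -> 15 lines: mru kehj wytb piul ukzkr jcywo bfes sdpn jmuy ifaz tmk dmib wyjaq avr vgyf
Hunk 3: at line 3 remove [piul,ukzkr,jcywo] add [czoj] -> 13 lines: mru kehj wytb czoj bfes sdpn jmuy ifaz tmk dmib wyjaq avr vgyf
Hunk 4: at line 5 remove [jmuy] add [hsu,epfui,qcotn] -> 15 lines: mru kehj wytb czoj bfes sdpn hsu epfui qcotn ifaz tmk dmib wyjaq avr vgyf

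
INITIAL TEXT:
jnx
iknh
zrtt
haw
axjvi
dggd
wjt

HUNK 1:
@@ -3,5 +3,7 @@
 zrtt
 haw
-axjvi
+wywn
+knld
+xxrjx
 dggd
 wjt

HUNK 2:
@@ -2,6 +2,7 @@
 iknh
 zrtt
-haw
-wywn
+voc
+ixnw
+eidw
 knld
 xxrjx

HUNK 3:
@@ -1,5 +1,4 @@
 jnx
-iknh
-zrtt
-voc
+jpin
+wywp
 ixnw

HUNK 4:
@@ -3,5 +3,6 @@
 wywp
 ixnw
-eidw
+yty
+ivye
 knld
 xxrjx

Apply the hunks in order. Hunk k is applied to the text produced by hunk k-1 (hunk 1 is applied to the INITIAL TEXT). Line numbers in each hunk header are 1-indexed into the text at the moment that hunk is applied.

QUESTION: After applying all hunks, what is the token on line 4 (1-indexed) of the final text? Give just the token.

Hunk 1: at line 3 remove [axjvi] add [wywn,knld,xxrjx] -> 9 lines: jnx iknh zrtt haw wywn knld xxrjx dggd wjt
Hunk 2: at line 2 remove [haw,wywn] add [voc,ixnw,eidw] -> 10 lines: jnx iknh zrtt voc ixnw eidw knld xxrjx dggd wjt
Hunk 3: at line 1 remove [iknh,zrtt,voc] add [jpin,wywp] -> 9 lines: jnx jpin wywp ixnw eidw knld xxrjx dggd wjt
Hunk 4: at line 3 remove [eidw] add [yty,ivye] -> 10 lines: jnx jpin wywp ixnw yty ivye knld xxrjx dggd wjt
Final line 4: ixnw

Answer: ixnw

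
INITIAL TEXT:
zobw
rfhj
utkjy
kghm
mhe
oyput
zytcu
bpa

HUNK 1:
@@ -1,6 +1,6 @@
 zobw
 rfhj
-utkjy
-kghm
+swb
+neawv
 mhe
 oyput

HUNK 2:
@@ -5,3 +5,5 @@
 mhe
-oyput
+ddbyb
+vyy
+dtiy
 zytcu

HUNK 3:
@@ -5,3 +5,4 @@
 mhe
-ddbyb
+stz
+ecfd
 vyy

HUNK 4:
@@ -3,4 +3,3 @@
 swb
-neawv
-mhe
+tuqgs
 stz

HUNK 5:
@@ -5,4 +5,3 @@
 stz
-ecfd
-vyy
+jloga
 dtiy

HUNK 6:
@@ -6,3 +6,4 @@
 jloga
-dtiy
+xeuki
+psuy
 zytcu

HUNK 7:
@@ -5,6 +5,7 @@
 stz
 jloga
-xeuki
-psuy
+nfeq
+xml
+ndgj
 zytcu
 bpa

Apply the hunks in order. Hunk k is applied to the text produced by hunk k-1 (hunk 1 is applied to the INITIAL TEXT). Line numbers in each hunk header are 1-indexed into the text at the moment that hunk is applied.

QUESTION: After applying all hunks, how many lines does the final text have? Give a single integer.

Hunk 1: at line 1 remove [utkjy,kghm] add [swb,neawv] -> 8 lines: zobw rfhj swb neawv mhe oyput zytcu bpa
Hunk 2: at line 5 remove [oyput] add [ddbyb,vyy,dtiy] -> 10 lines: zobw rfhj swb neawv mhe ddbyb vyy dtiy zytcu bpa
Hunk 3: at line 5 remove [ddbyb] add [stz,ecfd] -> 11 lines: zobw rfhj swb neawv mhe stz ecfd vyy dtiy zytcu bpa
Hunk 4: at line 3 remove [neawv,mhe] add [tuqgs] -> 10 lines: zobw rfhj swb tuqgs stz ecfd vyy dtiy zytcu bpa
Hunk 5: at line 5 remove [ecfd,vyy] add [jloga] -> 9 lines: zobw rfhj swb tuqgs stz jloga dtiy zytcu bpa
Hunk 6: at line 6 remove [dtiy] add [xeuki,psuy] -> 10 lines: zobw rfhj swb tuqgs stz jloga xeuki psuy zytcu bpa
Hunk 7: at line 5 remove [xeuki,psuy] add [nfeq,xml,ndgj] -> 11 lines: zobw rfhj swb tuqgs stz jloga nfeq xml ndgj zytcu bpa
Final line count: 11

Answer: 11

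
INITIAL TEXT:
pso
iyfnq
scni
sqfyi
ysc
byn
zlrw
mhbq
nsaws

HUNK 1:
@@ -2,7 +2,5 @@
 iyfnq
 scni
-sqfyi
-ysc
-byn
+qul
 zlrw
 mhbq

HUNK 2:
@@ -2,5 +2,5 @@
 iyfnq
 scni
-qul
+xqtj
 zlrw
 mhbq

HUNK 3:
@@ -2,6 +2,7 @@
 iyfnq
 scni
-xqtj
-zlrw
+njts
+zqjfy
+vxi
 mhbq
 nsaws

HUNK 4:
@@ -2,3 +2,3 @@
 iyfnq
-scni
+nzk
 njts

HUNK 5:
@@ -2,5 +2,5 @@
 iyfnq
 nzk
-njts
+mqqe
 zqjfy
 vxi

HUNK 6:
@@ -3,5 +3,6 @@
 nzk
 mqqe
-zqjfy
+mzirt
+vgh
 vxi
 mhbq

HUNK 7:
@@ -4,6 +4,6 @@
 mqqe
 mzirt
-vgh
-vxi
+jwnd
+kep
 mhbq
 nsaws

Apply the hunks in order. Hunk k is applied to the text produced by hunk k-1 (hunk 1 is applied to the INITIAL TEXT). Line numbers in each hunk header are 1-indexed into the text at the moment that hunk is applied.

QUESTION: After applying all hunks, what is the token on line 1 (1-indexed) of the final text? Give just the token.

Answer: pso

Derivation:
Hunk 1: at line 2 remove [sqfyi,ysc,byn] add [qul] -> 7 lines: pso iyfnq scni qul zlrw mhbq nsaws
Hunk 2: at line 2 remove [qul] add [xqtj] -> 7 lines: pso iyfnq scni xqtj zlrw mhbq nsaws
Hunk 3: at line 2 remove [xqtj,zlrw] add [njts,zqjfy,vxi] -> 8 lines: pso iyfnq scni njts zqjfy vxi mhbq nsaws
Hunk 4: at line 2 remove [scni] add [nzk] -> 8 lines: pso iyfnq nzk njts zqjfy vxi mhbq nsaws
Hunk 5: at line 2 remove [njts] add [mqqe] -> 8 lines: pso iyfnq nzk mqqe zqjfy vxi mhbq nsaws
Hunk 6: at line 3 remove [zqjfy] add [mzirt,vgh] -> 9 lines: pso iyfnq nzk mqqe mzirt vgh vxi mhbq nsaws
Hunk 7: at line 4 remove [vgh,vxi] add [jwnd,kep] -> 9 lines: pso iyfnq nzk mqqe mzirt jwnd kep mhbq nsaws
Final line 1: pso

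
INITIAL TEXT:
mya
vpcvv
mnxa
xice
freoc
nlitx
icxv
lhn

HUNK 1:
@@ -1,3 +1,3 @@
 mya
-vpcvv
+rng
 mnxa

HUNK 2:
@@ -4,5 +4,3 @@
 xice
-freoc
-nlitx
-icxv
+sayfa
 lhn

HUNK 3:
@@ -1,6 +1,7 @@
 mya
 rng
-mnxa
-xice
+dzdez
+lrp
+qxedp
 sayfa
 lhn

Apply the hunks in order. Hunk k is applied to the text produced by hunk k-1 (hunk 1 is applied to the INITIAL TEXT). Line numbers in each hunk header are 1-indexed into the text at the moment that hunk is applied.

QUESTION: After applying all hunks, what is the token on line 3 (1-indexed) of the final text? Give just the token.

Hunk 1: at line 1 remove [vpcvv] add [rng] -> 8 lines: mya rng mnxa xice freoc nlitx icxv lhn
Hunk 2: at line 4 remove [freoc,nlitx,icxv] add [sayfa] -> 6 lines: mya rng mnxa xice sayfa lhn
Hunk 3: at line 1 remove [mnxa,xice] add [dzdez,lrp,qxedp] -> 7 lines: mya rng dzdez lrp qxedp sayfa lhn
Final line 3: dzdez

Answer: dzdez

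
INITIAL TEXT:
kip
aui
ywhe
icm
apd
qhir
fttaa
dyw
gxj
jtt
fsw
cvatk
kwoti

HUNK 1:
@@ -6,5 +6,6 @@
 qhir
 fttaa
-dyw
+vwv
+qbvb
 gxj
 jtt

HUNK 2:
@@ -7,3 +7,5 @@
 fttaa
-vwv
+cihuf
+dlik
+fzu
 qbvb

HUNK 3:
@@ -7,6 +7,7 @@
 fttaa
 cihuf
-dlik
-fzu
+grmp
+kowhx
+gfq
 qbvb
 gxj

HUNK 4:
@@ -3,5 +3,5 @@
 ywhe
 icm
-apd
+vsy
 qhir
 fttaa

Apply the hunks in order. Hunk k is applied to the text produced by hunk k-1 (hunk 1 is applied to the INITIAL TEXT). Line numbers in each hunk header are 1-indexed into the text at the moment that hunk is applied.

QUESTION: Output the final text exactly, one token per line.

Answer: kip
aui
ywhe
icm
vsy
qhir
fttaa
cihuf
grmp
kowhx
gfq
qbvb
gxj
jtt
fsw
cvatk
kwoti

Derivation:
Hunk 1: at line 6 remove [dyw] add [vwv,qbvb] -> 14 lines: kip aui ywhe icm apd qhir fttaa vwv qbvb gxj jtt fsw cvatk kwoti
Hunk 2: at line 7 remove [vwv] add [cihuf,dlik,fzu] -> 16 lines: kip aui ywhe icm apd qhir fttaa cihuf dlik fzu qbvb gxj jtt fsw cvatk kwoti
Hunk 3: at line 7 remove [dlik,fzu] add [grmp,kowhx,gfq] -> 17 lines: kip aui ywhe icm apd qhir fttaa cihuf grmp kowhx gfq qbvb gxj jtt fsw cvatk kwoti
Hunk 4: at line 3 remove [apd] add [vsy] -> 17 lines: kip aui ywhe icm vsy qhir fttaa cihuf grmp kowhx gfq qbvb gxj jtt fsw cvatk kwoti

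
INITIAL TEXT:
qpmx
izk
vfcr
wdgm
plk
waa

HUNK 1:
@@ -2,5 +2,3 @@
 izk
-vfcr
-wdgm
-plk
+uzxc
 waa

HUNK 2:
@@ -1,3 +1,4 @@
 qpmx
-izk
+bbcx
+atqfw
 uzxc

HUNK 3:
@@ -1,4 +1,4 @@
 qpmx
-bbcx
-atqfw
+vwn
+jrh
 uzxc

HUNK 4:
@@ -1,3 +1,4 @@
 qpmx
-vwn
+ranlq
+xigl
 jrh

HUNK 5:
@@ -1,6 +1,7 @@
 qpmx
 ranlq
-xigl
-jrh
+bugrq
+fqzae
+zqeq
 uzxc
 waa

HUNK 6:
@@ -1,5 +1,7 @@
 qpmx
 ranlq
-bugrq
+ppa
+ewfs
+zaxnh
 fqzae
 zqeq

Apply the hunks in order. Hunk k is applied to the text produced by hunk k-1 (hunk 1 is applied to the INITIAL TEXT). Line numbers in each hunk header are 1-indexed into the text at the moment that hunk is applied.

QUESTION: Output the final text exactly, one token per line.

Hunk 1: at line 2 remove [vfcr,wdgm,plk] add [uzxc] -> 4 lines: qpmx izk uzxc waa
Hunk 2: at line 1 remove [izk] add [bbcx,atqfw] -> 5 lines: qpmx bbcx atqfw uzxc waa
Hunk 3: at line 1 remove [bbcx,atqfw] add [vwn,jrh] -> 5 lines: qpmx vwn jrh uzxc waa
Hunk 4: at line 1 remove [vwn] add [ranlq,xigl] -> 6 lines: qpmx ranlq xigl jrh uzxc waa
Hunk 5: at line 1 remove [xigl,jrh] add [bugrq,fqzae,zqeq] -> 7 lines: qpmx ranlq bugrq fqzae zqeq uzxc waa
Hunk 6: at line 1 remove [bugrq] add [ppa,ewfs,zaxnh] -> 9 lines: qpmx ranlq ppa ewfs zaxnh fqzae zqeq uzxc waa

Answer: qpmx
ranlq
ppa
ewfs
zaxnh
fqzae
zqeq
uzxc
waa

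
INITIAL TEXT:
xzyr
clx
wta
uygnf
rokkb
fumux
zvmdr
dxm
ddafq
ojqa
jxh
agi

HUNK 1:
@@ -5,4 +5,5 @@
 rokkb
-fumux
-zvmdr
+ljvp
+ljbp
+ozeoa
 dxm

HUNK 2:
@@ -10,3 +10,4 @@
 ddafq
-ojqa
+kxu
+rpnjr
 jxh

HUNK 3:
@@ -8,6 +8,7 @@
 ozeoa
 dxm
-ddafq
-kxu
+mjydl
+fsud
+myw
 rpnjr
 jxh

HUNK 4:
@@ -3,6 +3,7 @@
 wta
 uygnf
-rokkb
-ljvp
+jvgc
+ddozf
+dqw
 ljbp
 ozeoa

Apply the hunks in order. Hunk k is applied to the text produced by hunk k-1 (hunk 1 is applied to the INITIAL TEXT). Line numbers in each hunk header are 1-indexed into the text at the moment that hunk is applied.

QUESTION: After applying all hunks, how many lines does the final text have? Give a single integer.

Answer: 16

Derivation:
Hunk 1: at line 5 remove [fumux,zvmdr] add [ljvp,ljbp,ozeoa] -> 13 lines: xzyr clx wta uygnf rokkb ljvp ljbp ozeoa dxm ddafq ojqa jxh agi
Hunk 2: at line 10 remove [ojqa] add [kxu,rpnjr] -> 14 lines: xzyr clx wta uygnf rokkb ljvp ljbp ozeoa dxm ddafq kxu rpnjr jxh agi
Hunk 3: at line 8 remove [ddafq,kxu] add [mjydl,fsud,myw] -> 15 lines: xzyr clx wta uygnf rokkb ljvp ljbp ozeoa dxm mjydl fsud myw rpnjr jxh agi
Hunk 4: at line 3 remove [rokkb,ljvp] add [jvgc,ddozf,dqw] -> 16 lines: xzyr clx wta uygnf jvgc ddozf dqw ljbp ozeoa dxm mjydl fsud myw rpnjr jxh agi
Final line count: 16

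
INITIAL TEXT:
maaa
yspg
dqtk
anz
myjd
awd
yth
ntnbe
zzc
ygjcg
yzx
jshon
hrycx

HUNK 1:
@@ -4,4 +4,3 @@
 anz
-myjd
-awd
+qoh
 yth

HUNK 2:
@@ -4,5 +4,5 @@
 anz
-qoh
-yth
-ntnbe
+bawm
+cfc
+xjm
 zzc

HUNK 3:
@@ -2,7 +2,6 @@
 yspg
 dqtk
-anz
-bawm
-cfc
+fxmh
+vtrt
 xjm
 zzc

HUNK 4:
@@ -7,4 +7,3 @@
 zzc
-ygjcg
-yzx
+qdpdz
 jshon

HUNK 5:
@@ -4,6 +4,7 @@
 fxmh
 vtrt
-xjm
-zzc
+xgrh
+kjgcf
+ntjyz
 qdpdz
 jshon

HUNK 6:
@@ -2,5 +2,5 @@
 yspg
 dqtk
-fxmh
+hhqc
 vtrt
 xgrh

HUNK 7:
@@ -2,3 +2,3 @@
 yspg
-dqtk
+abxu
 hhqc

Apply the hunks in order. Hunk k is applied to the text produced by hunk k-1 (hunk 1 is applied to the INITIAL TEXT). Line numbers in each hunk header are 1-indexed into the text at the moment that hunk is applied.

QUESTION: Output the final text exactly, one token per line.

Answer: maaa
yspg
abxu
hhqc
vtrt
xgrh
kjgcf
ntjyz
qdpdz
jshon
hrycx

Derivation:
Hunk 1: at line 4 remove [myjd,awd] add [qoh] -> 12 lines: maaa yspg dqtk anz qoh yth ntnbe zzc ygjcg yzx jshon hrycx
Hunk 2: at line 4 remove [qoh,yth,ntnbe] add [bawm,cfc,xjm] -> 12 lines: maaa yspg dqtk anz bawm cfc xjm zzc ygjcg yzx jshon hrycx
Hunk 3: at line 2 remove [anz,bawm,cfc] add [fxmh,vtrt] -> 11 lines: maaa yspg dqtk fxmh vtrt xjm zzc ygjcg yzx jshon hrycx
Hunk 4: at line 7 remove [ygjcg,yzx] add [qdpdz] -> 10 lines: maaa yspg dqtk fxmh vtrt xjm zzc qdpdz jshon hrycx
Hunk 5: at line 4 remove [xjm,zzc] add [xgrh,kjgcf,ntjyz] -> 11 lines: maaa yspg dqtk fxmh vtrt xgrh kjgcf ntjyz qdpdz jshon hrycx
Hunk 6: at line 2 remove [fxmh] add [hhqc] -> 11 lines: maaa yspg dqtk hhqc vtrt xgrh kjgcf ntjyz qdpdz jshon hrycx
Hunk 7: at line 2 remove [dqtk] add [abxu] -> 11 lines: maaa yspg abxu hhqc vtrt xgrh kjgcf ntjyz qdpdz jshon hrycx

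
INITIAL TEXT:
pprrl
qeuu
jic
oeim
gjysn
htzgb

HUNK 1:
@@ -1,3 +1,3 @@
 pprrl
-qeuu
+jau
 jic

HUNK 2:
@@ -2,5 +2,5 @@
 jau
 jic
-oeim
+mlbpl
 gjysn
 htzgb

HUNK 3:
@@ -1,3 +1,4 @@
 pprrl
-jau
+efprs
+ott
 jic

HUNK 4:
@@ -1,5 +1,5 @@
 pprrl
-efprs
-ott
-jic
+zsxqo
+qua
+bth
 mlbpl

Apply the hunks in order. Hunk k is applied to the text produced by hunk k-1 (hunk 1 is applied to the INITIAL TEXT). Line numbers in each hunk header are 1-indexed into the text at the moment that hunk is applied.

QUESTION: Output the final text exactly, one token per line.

Answer: pprrl
zsxqo
qua
bth
mlbpl
gjysn
htzgb

Derivation:
Hunk 1: at line 1 remove [qeuu] add [jau] -> 6 lines: pprrl jau jic oeim gjysn htzgb
Hunk 2: at line 2 remove [oeim] add [mlbpl] -> 6 lines: pprrl jau jic mlbpl gjysn htzgb
Hunk 3: at line 1 remove [jau] add [efprs,ott] -> 7 lines: pprrl efprs ott jic mlbpl gjysn htzgb
Hunk 4: at line 1 remove [efprs,ott,jic] add [zsxqo,qua,bth] -> 7 lines: pprrl zsxqo qua bth mlbpl gjysn htzgb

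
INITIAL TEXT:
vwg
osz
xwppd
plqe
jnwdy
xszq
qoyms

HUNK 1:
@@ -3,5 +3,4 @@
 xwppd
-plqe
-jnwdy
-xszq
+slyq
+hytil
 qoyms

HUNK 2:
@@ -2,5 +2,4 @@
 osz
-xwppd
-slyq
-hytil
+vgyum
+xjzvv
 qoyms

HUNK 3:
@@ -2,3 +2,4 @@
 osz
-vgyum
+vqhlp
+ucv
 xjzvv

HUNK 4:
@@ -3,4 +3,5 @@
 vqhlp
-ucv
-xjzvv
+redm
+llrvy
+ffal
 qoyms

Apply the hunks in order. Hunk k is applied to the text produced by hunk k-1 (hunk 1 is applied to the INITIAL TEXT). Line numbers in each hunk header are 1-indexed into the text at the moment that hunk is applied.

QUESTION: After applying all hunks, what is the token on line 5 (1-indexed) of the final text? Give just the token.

Answer: llrvy

Derivation:
Hunk 1: at line 3 remove [plqe,jnwdy,xszq] add [slyq,hytil] -> 6 lines: vwg osz xwppd slyq hytil qoyms
Hunk 2: at line 2 remove [xwppd,slyq,hytil] add [vgyum,xjzvv] -> 5 lines: vwg osz vgyum xjzvv qoyms
Hunk 3: at line 2 remove [vgyum] add [vqhlp,ucv] -> 6 lines: vwg osz vqhlp ucv xjzvv qoyms
Hunk 4: at line 3 remove [ucv,xjzvv] add [redm,llrvy,ffal] -> 7 lines: vwg osz vqhlp redm llrvy ffal qoyms
Final line 5: llrvy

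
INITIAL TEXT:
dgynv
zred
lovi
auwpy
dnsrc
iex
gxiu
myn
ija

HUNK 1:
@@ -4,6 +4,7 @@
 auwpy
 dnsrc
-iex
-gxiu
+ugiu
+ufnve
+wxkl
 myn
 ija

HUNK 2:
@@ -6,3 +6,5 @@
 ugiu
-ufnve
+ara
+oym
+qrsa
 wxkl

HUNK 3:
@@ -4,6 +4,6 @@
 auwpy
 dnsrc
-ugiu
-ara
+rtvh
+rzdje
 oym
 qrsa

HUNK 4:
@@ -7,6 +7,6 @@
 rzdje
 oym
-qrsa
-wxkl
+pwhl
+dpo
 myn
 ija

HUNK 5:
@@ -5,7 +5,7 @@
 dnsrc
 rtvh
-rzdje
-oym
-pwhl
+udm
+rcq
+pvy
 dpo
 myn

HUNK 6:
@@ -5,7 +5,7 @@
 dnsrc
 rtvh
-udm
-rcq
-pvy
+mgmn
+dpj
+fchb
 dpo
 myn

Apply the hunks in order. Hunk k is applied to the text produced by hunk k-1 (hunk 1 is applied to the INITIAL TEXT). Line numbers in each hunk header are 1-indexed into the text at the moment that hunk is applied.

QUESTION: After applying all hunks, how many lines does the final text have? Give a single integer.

Answer: 12

Derivation:
Hunk 1: at line 4 remove [iex,gxiu] add [ugiu,ufnve,wxkl] -> 10 lines: dgynv zred lovi auwpy dnsrc ugiu ufnve wxkl myn ija
Hunk 2: at line 6 remove [ufnve] add [ara,oym,qrsa] -> 12 lines: dgynv zred lovi auwpy dnsrc ugiu ara oym qrsa wxkl myn ija
Hunk 3: at line 4 remove [ugiu,ara] add [rtvh,rzdje] -> 12 lines: dgynv zred lovi auwpy dnsrc rtvh rzdje oym qrsa wxkl myn ija
Hunk 4: at line 7 remove [qrsa,wxkl] add [pwhl,dpo] -> 12 lines: dgynv zred lovi auwpy dnsrc rtvh rzdje oym pwhl dpo myn ija
Hunk 5: at line 5 remove [rzdje,oym,pwhl] add [udm,rcq,pvy] -> 12 lines: dgynv zred lovi auwpy dnsrc rtvh udm rcq pvy dpo myn ija
Hunk 6: at line 5 remove [udm,rcq,pvy] add [mgmn,dpj,fchb] -> 12 lines: dgynv zred lovi auwpy dnsrc rtvh mgmn dpj fchb dpo myn ija
Final line count: 12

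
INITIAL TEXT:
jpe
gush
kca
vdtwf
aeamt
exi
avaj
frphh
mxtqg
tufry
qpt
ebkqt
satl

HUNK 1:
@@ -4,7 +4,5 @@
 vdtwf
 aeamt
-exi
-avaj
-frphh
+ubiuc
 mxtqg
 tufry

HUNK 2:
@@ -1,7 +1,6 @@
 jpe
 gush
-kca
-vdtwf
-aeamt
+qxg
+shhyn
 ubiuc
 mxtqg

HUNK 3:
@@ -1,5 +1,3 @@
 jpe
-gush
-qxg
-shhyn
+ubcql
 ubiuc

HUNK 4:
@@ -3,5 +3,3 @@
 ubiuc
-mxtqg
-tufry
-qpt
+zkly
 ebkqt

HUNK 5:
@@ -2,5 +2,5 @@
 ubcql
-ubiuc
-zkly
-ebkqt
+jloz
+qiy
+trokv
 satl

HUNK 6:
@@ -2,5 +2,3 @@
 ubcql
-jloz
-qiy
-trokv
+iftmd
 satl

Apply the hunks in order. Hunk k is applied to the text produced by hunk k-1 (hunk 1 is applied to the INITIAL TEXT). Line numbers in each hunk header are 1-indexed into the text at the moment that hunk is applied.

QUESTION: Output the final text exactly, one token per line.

Hunk 1: at line 4 remove [exi,avaj,frphh] add [ubiuc] -> 11 lines: jpe gush kca vdtwf aeamt ubiuc mxtqg tufry qpt ebkqt satl
Hunk 2: at line 1 remove [kca,vdtwf,aeamt] add [qxg,shhyn] -> 10 lines: jpe gush qxg shhyn ubiuc mxtqg tufry qpt ebkqt satl
Hunk 3: at line 1 remove [gush,qxg,shhyn] add [ubcql] -> 8 lines: jpe ubcql ubiuc mxtqg tufry qpt ebkqt satl
Hunk 4: at line 3 remove [mxtqg,tufry,qpt] add [zkly] -> 6 lines: jpe ubcql ubiuc zkly ebkqt satl
Hunk 5: at line 2 remove [ubiuc,zkly,ebkqt] add [jloz,qiy,trokv] -> 6 lines: jpe ubcql jloz qiy trokv satl
Hunk 6: at line 2 remove [jloz,qiy,trokv] add [iftmd] -> 4 lines: jpe ubcql iftmd satl

Answer: jpe
ubcql
iftmd
satl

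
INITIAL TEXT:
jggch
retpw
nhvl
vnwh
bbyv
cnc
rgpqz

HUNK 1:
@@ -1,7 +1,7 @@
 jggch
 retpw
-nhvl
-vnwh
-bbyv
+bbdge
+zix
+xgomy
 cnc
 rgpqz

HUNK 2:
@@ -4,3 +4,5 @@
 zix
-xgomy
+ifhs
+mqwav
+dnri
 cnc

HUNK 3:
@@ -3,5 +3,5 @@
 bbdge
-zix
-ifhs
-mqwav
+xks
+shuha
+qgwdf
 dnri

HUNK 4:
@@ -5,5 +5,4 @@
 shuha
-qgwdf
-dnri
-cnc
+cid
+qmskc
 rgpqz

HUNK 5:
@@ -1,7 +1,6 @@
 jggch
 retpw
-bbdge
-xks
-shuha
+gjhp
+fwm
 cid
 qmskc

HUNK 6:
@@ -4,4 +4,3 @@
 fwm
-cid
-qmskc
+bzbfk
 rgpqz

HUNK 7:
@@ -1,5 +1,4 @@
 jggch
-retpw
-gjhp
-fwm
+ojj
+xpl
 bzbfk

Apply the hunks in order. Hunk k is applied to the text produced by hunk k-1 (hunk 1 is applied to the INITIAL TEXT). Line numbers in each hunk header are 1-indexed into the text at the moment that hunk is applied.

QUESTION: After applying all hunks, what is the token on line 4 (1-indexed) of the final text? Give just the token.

Hunk 1: at line 1 remove [nhvl,vnwh,bbyv] add [bbdge,zix,xgomy] -> 7 lines: jggch retpw bbdge zix xgomy cnc rgpqz
Hunk 2: at line 4 remove [xgomy] add [ifhs,mqwav,dnri] -> 9 lines: jggch retpw bbdge zix ifhs mqwav dnri cnc rgpqz
Hunk 3: at line 3 remove [zix,ifhs,mqwav] add [xks,shuha,qgwdf] -> 9 lines: jggch retpw bbdge xks shuha qgwdf dnri cnc rgpqz
Hunk 4: at line 5 remove [qgwdf,dnri,cnc] add [cid,qmskc] -> 8 lines: jggch retpw bbdge xks shuha cid qmskc rgpqz
Hunk 5: at line 1 remove [bbdge,xks,shuha] add [gjhp,fwm] -> 7 lines: jggch retpw gjhp fwm cid qmskc rgpqz
Hunk 6: at line 4 remove [cid,qmskc] add [bzbfk] -> 6 lines: jggch retpw gjhp fwm bzbfk rgpqz
Hunk 7: at line 1 remove [retpw,gjhp,fwm] add [ojj,xpl] -> 5 lines: jggch ojj xpl bzbfk rgpqz
Final line 4: bzbfk

Answer: bzbfk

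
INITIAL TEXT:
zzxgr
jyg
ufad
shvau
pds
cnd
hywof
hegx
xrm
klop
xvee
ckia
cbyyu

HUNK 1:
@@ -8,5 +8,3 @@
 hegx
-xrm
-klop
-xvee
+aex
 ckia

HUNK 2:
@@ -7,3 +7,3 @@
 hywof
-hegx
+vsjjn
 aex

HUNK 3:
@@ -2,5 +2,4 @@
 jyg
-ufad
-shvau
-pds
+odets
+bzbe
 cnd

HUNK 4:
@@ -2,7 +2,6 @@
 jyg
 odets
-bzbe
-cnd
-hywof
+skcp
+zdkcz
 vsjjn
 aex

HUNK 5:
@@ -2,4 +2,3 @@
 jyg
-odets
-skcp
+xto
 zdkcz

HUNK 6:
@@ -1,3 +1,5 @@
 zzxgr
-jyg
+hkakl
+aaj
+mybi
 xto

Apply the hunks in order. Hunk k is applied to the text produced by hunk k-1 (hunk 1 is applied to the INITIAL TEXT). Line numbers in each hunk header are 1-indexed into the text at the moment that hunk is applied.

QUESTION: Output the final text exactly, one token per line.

Hunk 1: at line 8 remove [xrm,klop,xvee] add [aex] -> 11 lines: zzxgr jyg ufad shvau pds cnd hywof hegx aex ckia cbyyu
Hunk 2: at line 7 remove [hegx] add [vsjjn] -> 11 lines: zzxgr jyg ufad shvau pds cnd hywof vsjjn aex ckia cbyyu
Hunk 3: at line 2 remove [ufad,shvau,pds] add [odets,bzbe] -> 10 lines: zzxgr jyg odets bzbe cnd hywof vsjjn aex ckia cbyyu
Hunk 4: at line 2 remove [bzbe,cnd,hywof] add [skcp,zdkcz] -> 9 lines: zzxgr jyg odets skcp zdkcz vsjjn aex ckia cbyyu
Hunk 5: at line 2 remove [odets,skcp] add [xto] -> 8 lines: zzxgr jyg xto zdkcz vsjjn aex ckia cbyyu
Hunk 6: at line 1 remove [jyg] add [hkakl,aaj,mybi] -> 10 lines: zzxgr hkakl aaj mybi xto zdkcz vsjjn aex ckia cbyyu

Answer: zzxgr
hkakl
aaj
mybi
xto
zdkcz
vsjjn
aex
ckia
cbyyu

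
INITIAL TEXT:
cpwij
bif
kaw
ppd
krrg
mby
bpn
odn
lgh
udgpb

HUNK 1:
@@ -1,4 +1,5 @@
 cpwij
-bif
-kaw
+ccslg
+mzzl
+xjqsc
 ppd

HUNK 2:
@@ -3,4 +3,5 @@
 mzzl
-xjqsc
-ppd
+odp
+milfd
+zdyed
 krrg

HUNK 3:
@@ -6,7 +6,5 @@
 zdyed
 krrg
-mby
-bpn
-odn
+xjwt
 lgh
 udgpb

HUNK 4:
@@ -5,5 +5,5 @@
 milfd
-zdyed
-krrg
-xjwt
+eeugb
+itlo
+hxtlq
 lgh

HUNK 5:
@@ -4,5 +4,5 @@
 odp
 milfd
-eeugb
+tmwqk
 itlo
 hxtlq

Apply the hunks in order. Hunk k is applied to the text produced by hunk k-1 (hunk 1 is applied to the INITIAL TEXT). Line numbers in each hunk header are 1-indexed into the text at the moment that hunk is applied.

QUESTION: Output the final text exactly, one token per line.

Answer: cpwij
ccslg
mzzl
odp
milfd
tmwqk
itlo
hxtlq
lgh
udgpb

Derivation:
Hunk 1: at line 1 remove [bif,kaw] add [ccslg,mzzl,xjqsc] -> 11 lines: cpwij ccslg mzzl xjqsc ppd krrg mby bpn odn lgh udgpb
Hunk 2: at line 3 remove [xjqsc,ppd] add [odp,milfd,zdyed] -> 12 lines: cpwij ccslg mzzl odp milfd zdyed krrg mby bpn odn lgh udgpb
Hunk 3: at line 6 remove [mby,bpn,odn] add [xjwt] -> 10 lines: cpwij ccslg mzzl odp milfd zdyed krrg xjwt lgh udgpb
Hunk 4: at line 5 remove [zdyed,krrg,xjwt] add [eeugb,itlo,hxtlq] -> 10 lines: cpwij ccslg mzzl odp milfd eeugb itlo hxtlq lgh udgpb
Hunk 5: at line 4 remove [eeugb] add [tmwqk] -> 10 lines: cpwij ccslg mzzl odp milfd tmwqk itlo hxtlq lgh udgpb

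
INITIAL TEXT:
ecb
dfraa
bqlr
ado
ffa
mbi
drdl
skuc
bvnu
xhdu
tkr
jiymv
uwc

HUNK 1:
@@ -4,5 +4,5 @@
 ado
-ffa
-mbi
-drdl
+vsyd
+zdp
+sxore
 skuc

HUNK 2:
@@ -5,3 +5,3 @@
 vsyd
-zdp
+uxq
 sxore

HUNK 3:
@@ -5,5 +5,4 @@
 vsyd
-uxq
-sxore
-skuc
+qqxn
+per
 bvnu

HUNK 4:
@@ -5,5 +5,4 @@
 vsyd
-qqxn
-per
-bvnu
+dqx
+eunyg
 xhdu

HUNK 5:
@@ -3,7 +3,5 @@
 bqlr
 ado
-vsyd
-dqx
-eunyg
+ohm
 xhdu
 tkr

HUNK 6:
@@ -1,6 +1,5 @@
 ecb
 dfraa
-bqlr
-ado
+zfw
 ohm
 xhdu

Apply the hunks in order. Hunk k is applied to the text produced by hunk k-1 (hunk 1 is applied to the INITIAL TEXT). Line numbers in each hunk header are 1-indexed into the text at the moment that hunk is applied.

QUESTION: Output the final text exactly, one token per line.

Answer: ecb
dfraa
zfw
ohm
xhdu
tkr
jiymv
uwc

Derivation:
Hunk 1: at line 4 remove [ffa,mbi,drdl] add [vsyd,zdp,sxore] -> 13 lines: ecb dfraa bqlr ado vsyd zdp sxore skuc bvnu xhdu tkr jiymv uwc
Hunk 2: at line 5 remove [zdp] add [uxq] -> 13 lines: ecb dfraa bqlr ado vsyd uxq sxore skuc bvnu xhdu tkr jiymv uwc
Hunk 3: at line 5 remove [uxq,sxore,skuc] add [qqxn,per] -> 12 lines: ecb dfraa bqlr ado vsyd qqxn per bvnu xhdu tkr jiymv uwc
Hunk 4: at line 5 remove [qqxn,per,bvnu] add [dqx,eunyg] -> 11 lines: ecb dfraa bqlr ado vsyd dqx eunyg xhdu tkr jiymv uwc
Hunk 5: at line 3 remove [vsyd,dqx,eunyg] add [ohm] -> 9 lines: ecb dfraa bqlr ado ohm xhdu tkr jiymv uwc
Hunk 6: at line 1 remove [bqlr,ado] add [zfw] -> 8 lines: ecb dfraa zfw ohm xhdu tkr jiymv uwc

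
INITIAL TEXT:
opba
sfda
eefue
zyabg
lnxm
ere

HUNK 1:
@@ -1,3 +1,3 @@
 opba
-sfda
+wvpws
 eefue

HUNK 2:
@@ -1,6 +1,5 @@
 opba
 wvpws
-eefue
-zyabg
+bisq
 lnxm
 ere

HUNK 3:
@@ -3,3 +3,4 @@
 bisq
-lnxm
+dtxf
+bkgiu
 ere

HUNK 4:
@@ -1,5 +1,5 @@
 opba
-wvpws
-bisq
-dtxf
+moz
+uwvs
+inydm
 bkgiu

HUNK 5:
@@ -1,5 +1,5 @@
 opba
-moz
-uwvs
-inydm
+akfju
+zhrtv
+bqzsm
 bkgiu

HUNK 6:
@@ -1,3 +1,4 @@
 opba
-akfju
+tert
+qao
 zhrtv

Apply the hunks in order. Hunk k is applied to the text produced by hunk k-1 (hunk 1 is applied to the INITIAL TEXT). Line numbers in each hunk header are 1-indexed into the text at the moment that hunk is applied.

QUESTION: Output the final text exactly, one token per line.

Hunk 1: at line 1 remove [sfda] add [wvpws] -> 6 lines: opba wvpws eefue zyabg lnxm ere
Hunk 2: at line 1 remove [eefue,zyabg] add [bisq] -> 5 lines: opba wvpws bisq lnxm ere
Hunk 3: at line 3 remove [lnxm] add [dtxf,bkgiu] -> 6 lines: opba wvpws bisq dtxf bkgiu ere
Hunk 4: at line 1 remove [wvpws,bisq,dtxf] add [moz,uwvs,inydm] -> 6 lines: opba moz uwvs inydm bkgiu ere
Hunk 5: at line 1 remove [moz,uwvs,inydm] add [akfju,zhrtv,bqzsm] -> 6 lines: opba akfju zhrtv bqzsm bkgiu ere
Hunk 6: at line 1 remove [akfju] add [tert,qao] -> 7 lines: opba tert qao zhrtv bqzsm bkgiu ere

Answer: opba
tert
qao
zhrtv
bqzsm
bkgiu
ere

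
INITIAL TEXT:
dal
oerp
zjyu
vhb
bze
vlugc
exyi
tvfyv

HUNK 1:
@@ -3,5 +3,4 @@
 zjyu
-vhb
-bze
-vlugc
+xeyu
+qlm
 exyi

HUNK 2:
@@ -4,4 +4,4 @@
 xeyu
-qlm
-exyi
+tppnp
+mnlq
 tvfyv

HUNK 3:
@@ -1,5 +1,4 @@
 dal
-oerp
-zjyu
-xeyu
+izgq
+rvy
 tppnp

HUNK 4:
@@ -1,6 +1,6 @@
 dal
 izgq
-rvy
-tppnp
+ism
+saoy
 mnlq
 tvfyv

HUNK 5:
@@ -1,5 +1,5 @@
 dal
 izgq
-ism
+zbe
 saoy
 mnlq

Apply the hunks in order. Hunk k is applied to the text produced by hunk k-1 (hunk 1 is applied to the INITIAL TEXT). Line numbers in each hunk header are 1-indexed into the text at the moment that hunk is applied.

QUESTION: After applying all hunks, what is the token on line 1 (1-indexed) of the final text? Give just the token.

Hunk 1: at line 3 remove [vhb,bze,vlugc] add [xeyu,qlm] -> 7 lines: dal oerp zjyu xeyu qlm exyi tvfyv
Hunk 2: at line 4 remove [qlm,exyi] add [tppnp,mnlq] -> 7 lines: dal oerp zjyu xeyu tppnp mnlq tvfyv
Hunk 3: at line 1 remove [oerp,zjyu,xeyu] add [izgq,rvy] -> 6 lines: dal izgq rvy tppnp mnlq tvfyv
Hunk 4: at line 1 remove [rvy,tppnp] add [ism,saoy] -> 6 lines: dal izgq ism saoy mnlq tvfyv
Hunk 5: at line 1 remove [ism] add [zbe] -> 6 lines: dal izgq zbe saoy mnlq tvfyv
Final line 1: dal

Answer: dal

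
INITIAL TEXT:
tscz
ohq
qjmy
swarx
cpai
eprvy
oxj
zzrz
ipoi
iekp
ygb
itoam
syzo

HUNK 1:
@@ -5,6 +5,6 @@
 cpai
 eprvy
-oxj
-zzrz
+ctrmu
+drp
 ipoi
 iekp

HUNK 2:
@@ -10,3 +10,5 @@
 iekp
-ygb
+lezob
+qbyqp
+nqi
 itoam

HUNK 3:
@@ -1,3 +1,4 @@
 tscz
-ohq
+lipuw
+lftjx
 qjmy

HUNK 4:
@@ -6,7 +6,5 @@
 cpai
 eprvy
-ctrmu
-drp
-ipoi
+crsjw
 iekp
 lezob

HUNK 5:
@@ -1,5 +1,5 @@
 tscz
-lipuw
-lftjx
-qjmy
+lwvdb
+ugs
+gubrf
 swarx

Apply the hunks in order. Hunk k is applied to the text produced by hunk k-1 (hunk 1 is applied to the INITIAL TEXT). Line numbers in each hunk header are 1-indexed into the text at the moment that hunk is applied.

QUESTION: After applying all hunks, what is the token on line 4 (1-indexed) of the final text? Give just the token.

Hunk 1: at line 5 remove [oxj,zzrz] add [ctrmu,drp] -> 13 lines: tscz ohq qjmy swarx cpai eprvy ctrmu drp ipoi iekp ygb itoam syzo
Hunk 2: at line 10 remove [ygb] add [lezob,qbyqp,nqi] -> 15 lines: tscz ohq qjmy swarx cpai eprvy ctrmu drp ipoi iekp lezob qbyqp nqi itoam syzo
Hunk 3: at line 1 remove [ohq] add [lipuw,lftjx] -> 16 lines: tscz lipuw lftjx qjmy swarx cpai eprvy ctrmu drp ipoi iekp lezob qbyqp nqi itoam syzo
Hunk 4: at line 6 remove [ctrmu,drp,ipoi] add [crsjw] -> 14 lines: tscz lipuw lftjx qjmy swarx cpai eprvy crsjw iekp lezob qbyqp nqi itoam syzo
Hunk 5: at line 1 remove [lipuw,lftjx,qjmy] add [lwvdb,ugs,gubrf] -> 14 lines: tscz lwvdb ugs gubrf swarx cpai eprvy crsjw iekp lezob qbyqp nqi itoam syzo
Final line 4: gubrf

Answer: gubrf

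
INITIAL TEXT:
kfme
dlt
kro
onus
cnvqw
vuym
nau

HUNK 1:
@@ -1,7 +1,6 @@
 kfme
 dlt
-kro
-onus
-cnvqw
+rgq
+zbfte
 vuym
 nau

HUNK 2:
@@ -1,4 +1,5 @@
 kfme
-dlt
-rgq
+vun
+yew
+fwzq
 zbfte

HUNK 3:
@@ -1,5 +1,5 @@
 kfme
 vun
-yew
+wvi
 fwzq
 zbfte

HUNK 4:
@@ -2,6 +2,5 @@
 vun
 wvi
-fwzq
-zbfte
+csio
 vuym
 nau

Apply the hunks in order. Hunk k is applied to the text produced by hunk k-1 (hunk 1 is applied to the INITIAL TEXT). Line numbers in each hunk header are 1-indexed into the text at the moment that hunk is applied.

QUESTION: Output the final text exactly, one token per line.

Answer: kfme
vun
wvi
csio
vuym
nau

Derivation:
Hunk 1: at line 1 remove [kro,onus,cnvqw] add [rgq,zbfte] -> 6 lines: kfme dlt rgq zbfte vuym nau
Hunk 2: at line 1 remove [dlt,rgq] add [vun,yew,fwzq] -> 7 lines: kfme vun yew fwzq zbfte vuym nau
Hunk 3: at line 1 remove [yew] add [wvi] -> 7 lines: kfme vun wvi fwzq zbfte vuym nau
Hunk 4: at line 2 remove [fwzq,zbfte] add [csio] -> 6 lines: kfme vun wvi csio vuym nau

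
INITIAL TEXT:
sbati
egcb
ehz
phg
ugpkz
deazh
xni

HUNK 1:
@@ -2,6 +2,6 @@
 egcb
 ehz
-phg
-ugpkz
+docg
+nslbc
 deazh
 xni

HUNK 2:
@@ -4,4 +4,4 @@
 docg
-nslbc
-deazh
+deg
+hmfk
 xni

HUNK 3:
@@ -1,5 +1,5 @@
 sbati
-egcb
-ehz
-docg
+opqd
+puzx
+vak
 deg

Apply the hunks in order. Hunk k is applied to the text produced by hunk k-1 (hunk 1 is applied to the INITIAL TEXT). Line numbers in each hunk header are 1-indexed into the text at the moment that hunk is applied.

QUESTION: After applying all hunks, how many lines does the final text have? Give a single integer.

Answer: 7

Derivation:
Hunk 1: at line 2 remove [phg,ugpkz] add [docg,nslbc] -> 7 lines: sbati egcb ehz docg nslbc deazh xni
Hunk 2: at line 4 remove [nslbc,deazh] add [deg,hmfk] -> 7 lines: sbati egcb ehz docg deg hmfk xni
Hunk 3: at line 1 remove [egcb,ehz,docg] add [opqd,puzx,vak] -> 7 lines: sbati opqd puzx vak deg hmfk xni
Final line count: 7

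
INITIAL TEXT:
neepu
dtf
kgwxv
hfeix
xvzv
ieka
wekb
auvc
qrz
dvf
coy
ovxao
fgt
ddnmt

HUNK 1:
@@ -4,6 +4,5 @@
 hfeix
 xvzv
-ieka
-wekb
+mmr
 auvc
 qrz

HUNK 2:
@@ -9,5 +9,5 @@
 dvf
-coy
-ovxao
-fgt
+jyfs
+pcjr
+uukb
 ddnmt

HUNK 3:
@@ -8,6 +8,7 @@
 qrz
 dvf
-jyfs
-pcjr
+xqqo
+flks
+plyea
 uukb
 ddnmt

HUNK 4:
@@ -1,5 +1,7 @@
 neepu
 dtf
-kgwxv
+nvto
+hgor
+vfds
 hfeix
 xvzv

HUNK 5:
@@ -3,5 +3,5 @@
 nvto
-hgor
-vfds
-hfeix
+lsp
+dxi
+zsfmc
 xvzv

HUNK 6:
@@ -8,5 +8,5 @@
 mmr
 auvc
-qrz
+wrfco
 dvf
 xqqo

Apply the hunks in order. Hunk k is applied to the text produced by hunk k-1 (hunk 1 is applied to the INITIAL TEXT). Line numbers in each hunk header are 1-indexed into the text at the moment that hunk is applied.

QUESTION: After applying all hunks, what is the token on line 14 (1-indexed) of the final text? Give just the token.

Hunk 1: at line 4 remove [ieka,wekb] add [mmr] -> 13 lines: neepu dtf kgwxv hfeix xvzv mmr auvc qrz dvf coy ovxao fgt ddnmt
Hunk 2: at line 9 remove [coy,ovxao,fgt] add [jyfs,pcjr,uukb] -> 13 lines: neepu dtf kgwxv hfeix xvzv mmr auvc qrz dvf jyfs pcjr uukb ddnmt
Hunk 3: at line 8 remove [jyfs,pcjr] add [xqqo,flks,plyea] -> 14 lines: neepu dtf kgwxv hfeix xvzv mmr auvc qrz dvf xqqo flks plyea uukb ddnmt
Hunk 4: at line 1 remove [kgwxv] add [nvto,hgor,vfds] -> 16 lines: neepu dtf nvto hgor vfds hfeix xvzv mmr auvc qrz dvf xqqo flks plyea uukb ddnmt
Hunk 5: at line 3 remove [hgor,vfds,hfeix] add [lsp,dxi,zsfmc] -> 16 lines: neepu dtf nvto lsp dxi zsfmc xvzv mmr auvc qrz dvf xqqo flks plyea uukb ddnmt
Hunk 6: at line 8 remove [qrz] add [wrfco] -> 16 lines: neepu dtf nvto lsp dxi zsfmc xvzv mmr auvc wrfco dvf xqqo flks plyea uukb ddnmt
Final line 14: plyea

Answer: plyea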